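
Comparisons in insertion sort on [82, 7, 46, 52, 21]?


Algorithm: insertion sort
Input: [82, 7, 46, 52, 21]
Sorted: [7, 21, 46, 52, 82]

9


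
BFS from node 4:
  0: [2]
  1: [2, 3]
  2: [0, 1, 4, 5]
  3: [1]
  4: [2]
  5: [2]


Visit 4, enqueue [2]
Visit 2, enqueue [0, 1, 5]
Visit 0, enqueue []
Visit 1, enqueue [3]
Visit 5, enqueue []
Visit 3, enqueue []

BFS order: [4, 2, 0, 1, 5, 3]


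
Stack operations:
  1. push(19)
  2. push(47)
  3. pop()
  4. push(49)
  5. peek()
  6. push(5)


push(19) -> [19]
push(47) -> [19, 47]
pop()->47, [19]
push(49) -> [19, 49]
peek()->49
push(5) -> [19, 49, 5]

Final stack: [19, 49, 5]


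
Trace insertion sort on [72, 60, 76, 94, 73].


Initial: [72, 60, 76, 94, 73]
Insert 60: [60, 72, 76, 94, 73]
Insert 76: [60, 72, 76, 94, 73]
Insert 94: [60, 72, 76, 94, 73]
Insert 73: [60, 72, 73, 76, 94]

Sorted: [60, 72, 73, 76, 94]


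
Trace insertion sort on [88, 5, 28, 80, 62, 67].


Initial: [88, 5, 28, 80, 62, 67]
Insert 5: [5, 88, 28, 80, 62, 67]
Insert 28: [5, 28, 88, 80, 62, 67]
Insert 80: [5, 28, 80, 88, 62, 67]
Insert 62: [5, 28, 62, 80, 88, 67]
Insert 67: [5, 28, 62, 67, 80, 88]

Sorted: [5, 28, 62, 67, 80, 88]


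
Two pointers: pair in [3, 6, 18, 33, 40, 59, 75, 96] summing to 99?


lo=0(3)+hi=7(96)=99

Yes: 3+96=99


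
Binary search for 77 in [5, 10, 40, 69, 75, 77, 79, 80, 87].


Step 1: lo=0, hi=8, mid=4, val=75
Step 2: lo=5, hi=8, mid=6, val=79
Step 3: lo=5, hi=5, mid=5, val=77

Found at index 5


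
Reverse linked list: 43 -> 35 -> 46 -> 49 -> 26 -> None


Step 1: curr=43, set curr.next=prev(None) | reversed so far: 43
Step 2: curr=35, set curr.next=prev(43) | reversed so far: 35 -> 43
Step 3: curr=46, set curr.next=prev(35) | reversed so far: 46 -> 35 -> 43
Step 4: curr=49, set curr.next=prev(46) | reversed so far: 49 -> 46 -> 35 -> 43
Step 5: curr=26, set curr.next=prev(49) | reversed so far: 26 -> 49 -> 46 -> 35 -> 43

26 -> 49 -> 46 -> 35 -> 43 -> None


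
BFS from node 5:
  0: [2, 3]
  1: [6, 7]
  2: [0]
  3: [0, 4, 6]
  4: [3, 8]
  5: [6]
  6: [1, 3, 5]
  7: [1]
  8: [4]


Visit 5, enqueue [6]
Visit 6, enqueue [1, 3]
Visit 1, enqueue [7]
Visit 3, enqueue [0, 4]
Visit 7, enqueue []
Visit 0, enqueue [2]
Visit 4, enqueue [8]
Visit 2, enqueue []
Visit 8, enqueue []

BFS order: [5, 6, 1, 3, 7, 0, 4, 2, 8]


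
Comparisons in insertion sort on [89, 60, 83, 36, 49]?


Algorithm: insertion sort
Input: [89, 60, 83, 36, 49]
Sorted: [36, 49, 60, 83, 89]

10


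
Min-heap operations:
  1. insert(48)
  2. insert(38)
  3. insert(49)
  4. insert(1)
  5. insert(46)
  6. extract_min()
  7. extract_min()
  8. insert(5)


insert(48) -> [48]
insert(38) -> [38, 48]
insert(49) -> [38, 48, 49]
insert(1) -> [1, 38, 49, 48]
insert(46) -> [1, 38, 49, 48, 46]
extract_min()->1, [38, 46, 49, 48]
extract_min()->38, [46, 48, 49]
insert(5) -> [5, 46, 49, 48]

Final heap: [5, 46, 49, 48]


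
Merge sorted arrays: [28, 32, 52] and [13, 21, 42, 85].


Take 13 from B
Take 21 from B
Take 28 from A
Take 32 from A
Take 42 from B
Take 52 from A

Merged: [13, 21, 28, 32, 42, 52, 85]


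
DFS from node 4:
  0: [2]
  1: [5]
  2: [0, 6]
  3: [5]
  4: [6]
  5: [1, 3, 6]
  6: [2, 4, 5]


Visit 4, push [6]
Visit 6, push [5, 2]
Visit 2, push [0]
Visit 0, push []
Visit 5, push [3, 1]
Visit 1, push []
Visit 3, push []

DFS order: [4, 6, 2, 0, 5, 1, 3]


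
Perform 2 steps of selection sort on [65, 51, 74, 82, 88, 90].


Initial: [65, 51, 74, 82, 88, 90]
Step 1: min=51 at 1
  Swap: [51, 65, 74, 82, 88, 90]
Step 2: min=65 at 1
  Swap: [51, 65, 74, 82, 88, 90]

After 2 steps: [51, 65, 74, 82, 88, 90]


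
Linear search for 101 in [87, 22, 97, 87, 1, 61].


i=0: 87!=101
i=1: 22!=101
i=2: 97!=101
i=3: 87!=101
i=4: 1!=101
i=5: 61!=101

Not found, 6 comps


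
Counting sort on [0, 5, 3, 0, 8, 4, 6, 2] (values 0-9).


Input: [0, 5, 3, 0, 8, 4, 6, 2]
Counts: [2, 0, 1, 1, 1, 1, 1, 0, 1, 0]

Sorted: [0, 0, 2, 3, 4, 5, 6, 8]


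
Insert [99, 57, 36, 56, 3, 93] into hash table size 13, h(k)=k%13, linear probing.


Insert 99: h=8 -> slot 8
Insert 57: h=5 -> slot 5
Insert 36: h=10 -> slot 10
Insert 56: h=4 -> slot 4
Insert 3: h=3 -> slot 3
Insert 93: h=2 -> slot 2

Table: [None, None, 93, 3, 56, 57, None, None, 99, None, 36, None, None]


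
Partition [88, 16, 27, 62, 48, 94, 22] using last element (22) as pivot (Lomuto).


Pivot: 22
  16 <= 22: swap -> [16, 88, 27, 62, 48, 94, 22]
Place pivot at 1: [16, 22, 27, 62, 48, 94, 88]

Partitioned: [16, 22, 27, 62, 48, 94, 88]


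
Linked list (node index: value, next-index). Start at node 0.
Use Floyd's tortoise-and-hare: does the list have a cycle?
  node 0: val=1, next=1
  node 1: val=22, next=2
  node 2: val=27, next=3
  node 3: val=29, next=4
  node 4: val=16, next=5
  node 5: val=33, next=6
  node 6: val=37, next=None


Floyd's tortoise (slow, +1) and hare (fast, +2):
  init: slow=0, fast=0
  step 1: slow=1, fast=2
  step 2: slow=2, fast=4
  step 3: slow=3, fast=6
  step 4: fast -> None, no cycle

Cycle: no


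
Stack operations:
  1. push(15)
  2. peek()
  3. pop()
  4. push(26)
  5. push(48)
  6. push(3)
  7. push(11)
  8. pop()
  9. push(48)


push(15) -> [15]
peek()->15
pop()->15, []
push(26) -> [26]
push(48) -> [26, 48]
push(3) -> [26, 48, 3]
push(11) -> [26, 48, 3, 11]
pop()->11, [26, 48, 3]
push(48) -> [26, 48, 3, 48]

Final stack: [26, 48, 3, 48]


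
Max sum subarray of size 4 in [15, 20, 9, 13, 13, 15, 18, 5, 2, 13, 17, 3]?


[0:4]: 57
[1:5]: 55
[2:6]: 50
[3:7]: 59
[4:8]: 51
[5:9]: 40
[6:10]: 38
[7:11]: 37
[8:12]: 35

Max: 59 at [3:7]


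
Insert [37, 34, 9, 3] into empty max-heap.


Insert 37: [37]
Insert 34: [37, 34]
Insert 9: [37, 34, 9]
Insert 3: [37, 34, 9, 3]

Final heap: [37, 34, 9, 3]


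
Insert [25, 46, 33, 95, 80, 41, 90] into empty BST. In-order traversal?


Insert 25: root
Insert 46: R from 25
Insert 33: R from 25 -> L from 46
Insert 95: R from 25 -> R from 46
Insert 80: R from 25 -> R from 46 -> L from 95
Insert 41: R from 25 -> L from 46 -> R from 33
Insert 90: R from 25 -> R from 46 -> L from 95 -> R from 80

In-order: [25, 33, 41, 46, 80, 90, 95]


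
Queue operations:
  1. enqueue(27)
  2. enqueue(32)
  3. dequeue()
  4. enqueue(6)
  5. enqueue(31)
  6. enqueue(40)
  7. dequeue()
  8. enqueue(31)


enqueue(27) -> [27]
enqueue(32) -> [27, 32]
dequeue()->27, [32]
enqueue(6) -> [32, 6]
enqueue(31) -> [32, 6, 31]
enqueue(40) -> [32, 6, 31, 40]
dequeue()->32, [6, 31, 40]
enqueue(31) -> [6, 31, 40, 31]

Final queue: [6, 31, 40, 31]


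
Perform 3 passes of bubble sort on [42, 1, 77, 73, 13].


Initial: [42, 1, 77, 73, 13]
Pass 1: [1, 42, 73, 13, 77] (3 swaps)
Pass 2: [1, 42, 13, 73, 77] (1 swaps)
Pass 3: [1, 13, 42, 73, 77] (1 swaps)

After 3 passes: [1, 13, 42, 73, 77]


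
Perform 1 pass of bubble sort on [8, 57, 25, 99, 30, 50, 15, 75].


Initial: [8, 57, 25, 99, 30, 50, 15, 75]
Pass 1: [8, 25, 57, 30, 50, 15, 75, 99] (5 swaps)

After 1 pass: [8, 25, 57, 30, 50, 15, 75, 99]


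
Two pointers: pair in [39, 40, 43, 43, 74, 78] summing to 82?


lo=0(39)+hi=5(78)=117
lo=0(39)+hi=4(74)=113
lo=0(39)+hi=3(43)=82

Yes: 39+43=82


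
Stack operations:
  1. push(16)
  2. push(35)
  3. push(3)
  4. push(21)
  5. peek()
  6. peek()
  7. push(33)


push(16) -> [16]
push(35) -> [16, 35]
push(3) -> [16, 35, 3]
push(21) -> [16, 35, 3, 21]
peek()->21
peek()->21
push(33) -> [16, 35, 3, 21, 33]

Final stack: [16, 35, 3, 21, 33]


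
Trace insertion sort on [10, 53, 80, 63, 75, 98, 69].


Initial: [10, 53, 80, 63, 75, 98, 69]
Insert 53: [10, 53, 80, 63, 75, 98, 69]
Insert 80: [10, 53, 80, 63, 75, 98, 69]
Insert 63: [10, 53, 63, 80, 75, 98, 69]
Insert 75: [10, 53, 63, 75, 80, 98, 69]
Insert 98: [10, 53, 63, 75, 80, 98, 69]
Insert 69: [10, 53, 63, 69, 75, 80, 98]

Sorted: [10, 53, 63, 69, 75, 80, 98]


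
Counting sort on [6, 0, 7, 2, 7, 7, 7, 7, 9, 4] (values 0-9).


Input: [6, 0, 7, 2, 7, 7, 7, 7, 9, 4]
Counts: [1, 0, 1, 0, 1, 0, 1, 5, 0, 1]

Sorted: [0, 2, 4, 6, 7, 7, 7, 7, 7, 9]


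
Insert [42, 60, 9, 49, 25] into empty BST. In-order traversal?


Insert 42: root
Insert 60: R from 42
Insert 9: L from 42
Insert 49: R from 42 -> L from 60
Insert 25: L from 42 -> R from 9

In-order: [9, 25, 42, 49, 60]


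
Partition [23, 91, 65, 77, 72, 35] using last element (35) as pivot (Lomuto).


Pivot: 35
  23 <= 35: advance i (no swap)
Place pivot at 1: [23, 35, 65, 77, 72, 91]

Partitioned: [23, 35, 65, 77, 72, 91]


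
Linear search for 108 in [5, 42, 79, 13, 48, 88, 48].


i=0: 5!=108
i=1: 42!=108
i=2: 79!=108
i=3: 13!=108
i=4: 48!=108
i=5: 88!=108
i=6: 48!=108

Not found, 7 comps


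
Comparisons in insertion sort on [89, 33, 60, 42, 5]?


Algorithm: insertion sort
Input: [89, 33, 60, 42, 5]
Sorted: [5, 33, 42, 60, 89]

10


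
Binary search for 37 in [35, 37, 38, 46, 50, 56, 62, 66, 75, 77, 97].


Step 1: lo=0, hi=10, mid=5, val=56
Step 2: lo=0, hi=4, mid=2, val=38
Step 3: lo=0, hi=1, mid=0, val=35
Step 4: lo=1, hi=1, mid=1, val=37

Found at index 1


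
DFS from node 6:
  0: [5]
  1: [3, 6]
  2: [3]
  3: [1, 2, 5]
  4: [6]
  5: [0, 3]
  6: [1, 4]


Visit 6, push [4, 1]
Visit 1, push [3]
Visit 3, push [5, 2]
Visit 2, push []
Visit 5, push [0]
Visit 0, push []
Visit 4, push []

DFS order: [6, 1, 3, 2, 5, 0, 4]


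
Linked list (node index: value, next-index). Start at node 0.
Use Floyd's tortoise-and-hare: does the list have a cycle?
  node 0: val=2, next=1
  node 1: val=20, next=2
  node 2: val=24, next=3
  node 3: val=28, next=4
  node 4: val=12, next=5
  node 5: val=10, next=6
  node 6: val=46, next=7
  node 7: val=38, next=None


Floyd's tortoise (slow, +1) and hare (fast, +2):
  init: slow=0, fast=0
  step 1: slow=1, fast=2
  step 2: slow=2, fast=4
  step 3: slow=3, fast=6
  step 4: fast 6->7->None, no cycle

Cycle: no


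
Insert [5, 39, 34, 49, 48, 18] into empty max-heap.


Insert 5: [5]
Insert 39: [39, 5]
Insert 34: [39, 5, 34]
Insert 49: [49, 39, 34, 5]
Insert 48: [49, 48, 34, 5, 39]
Insert 18: [49, 48, 34, 5, 39, 18]

Final heap: [49, 48, 34, 5, 39, 18]


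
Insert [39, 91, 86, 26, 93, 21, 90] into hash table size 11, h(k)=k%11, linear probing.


Insert 39: h=6 -> slot 6
Insert 91: h=3 -> slot 3
Insert 86: h=9 -> slot 9
Insert 26: h=4 -> slot 4
Insert 93: h=5 -> slot 5
Insert 21: h=10 -> slot 10
Insert 90: h=2 -> slot 2

Table: [None, None, 90, 91, 26, 93, 39, None, None, 86, 21]


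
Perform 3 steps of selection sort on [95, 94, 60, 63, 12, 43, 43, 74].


Initial: [95, 94, 60, 63, 12, 43, 43, 74]
Step 1: min=12 at 4
  Swap: [12, 94, 60, 63, 95, 43, 43, 74]
Step 2: min=43 at 5
  Swap: [12, 43, 60, 63, 95, 94, 43, 74]
Step 3: min=43 at 6
  Swap: [12, 43, 43, 63, 95, 94, 60, 74]

After 3 steps: [12, 43, 43, 63, 95, 94, 60, 74]


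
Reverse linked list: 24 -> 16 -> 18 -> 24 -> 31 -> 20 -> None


Step 1: curr=24, set curr.next=prev(None) | reversed so far: 24
Step 2: curr=16, set curr.next=prev(24) | reversed so far: 16 -> 24
Step 3: curr=18, set curr.next=prev(16) | reversed so far: 18 -> 16 -> 24
Step 4: curr=24, set curr.next=prev(18) | reversed so far: 24 -> 18 -> 16 -> 24
Step 5: curr=31, set curr.next=prev(24) | reversed so far: 31 -> 24 -> 18 -> 16 -> 24
Step 6: curr=20, set curr.next=prev(31) | reversed so far: 20 -> 31 -> 24 -> 18 -> 16 -> 24

20 -> 31 -> 24 -> 18 -> 16 -> 24 -> None


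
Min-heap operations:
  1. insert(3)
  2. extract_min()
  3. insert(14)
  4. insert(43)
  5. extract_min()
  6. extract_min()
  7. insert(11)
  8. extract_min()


insert(3) -> [3]
extract_min()->3, []
insert(14) -> [14]
insert(43) -> [14, 43]
extract_min()->14, [43]
extract_min()->43, []
insert(11) -> [11]
extract_min()->11, []

Final heap: []


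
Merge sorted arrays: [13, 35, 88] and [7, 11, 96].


Take 7 from B
Take 11 from B
Take 13 from A
Take 35 from A
Take 88 from A

Merged: [7, 11, 13, 35, 88, 96]


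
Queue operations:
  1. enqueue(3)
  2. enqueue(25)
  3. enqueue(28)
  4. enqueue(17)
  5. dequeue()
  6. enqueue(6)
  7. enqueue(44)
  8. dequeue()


enqueue(3) -> [3]
enqueue(25) -> [3, 25]
enqueue(28) -> [3, 25, 28]
enqueue(17) -> [3, 25, 28, 17]
dequeue()->3, [25, 28, 17]
enqueue(6) -> [25, 28, 17, 6]
enqueue(44) -> [25, 28, 17, 6, 44]
dequeue()->25, [28, 17, 6, 44]

Final queue: [28, 17, 6, 44]


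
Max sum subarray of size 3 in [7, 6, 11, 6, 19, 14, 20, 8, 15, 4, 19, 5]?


[0:3]: 24
[1:4]: 23
[2:5]: 36
[3:6]: 39
[4:7]: 53
[5:8]: 42
[6:9]: 43
[7:10]: 27
[8:11]: 38
[9:12]: 28

Max: 53 at [4:7]


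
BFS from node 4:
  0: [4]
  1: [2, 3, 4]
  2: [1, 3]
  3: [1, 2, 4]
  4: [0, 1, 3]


Visit 4, enqueue [0, 1, 3]
Visit 0, enqueue []
Visit 1, enqueue [2]
Visit 3, enqueue []
Visit 2, enqueue []

BFS order: [4, 0, 1, 3, 2]


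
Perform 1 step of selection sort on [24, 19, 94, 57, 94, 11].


Initial: [24, 19, 94, 57, 94, 11]
Step 1: min=11 at 5
  Swap: [11, 19, 94, 57, 94, 24]

After 1 step: [11, 19, 94, 57, 94, 24]


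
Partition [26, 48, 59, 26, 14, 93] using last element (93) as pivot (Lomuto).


Pivot: 93
  26 <= 93: advance i (no swap)
  48 <= 93: advance i (no swap)
  59 <= 93: advance i (no swap)
  26 <= 93: advance i (no swap)
  14 <= 93: advance i (no swap)
Place pivot at 5: [26, 48, 59, 26, 14, 93]

Partitioned: [26, 48, 59, 26, 14, 93]


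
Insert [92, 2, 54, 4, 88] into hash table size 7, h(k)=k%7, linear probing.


Insert 92: h=1 -> slot 1
Insert 2: h=2 -> slot 2
Insert 54: h=5 -> slot 5
Insert 4: h=4 -> slot 4
Insert 88: h=4, 2 probes -> slot 6

Table: [None, 92, 2, None, 4, 54, 88]


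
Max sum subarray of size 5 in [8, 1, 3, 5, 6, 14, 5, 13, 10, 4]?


[0:5]: 23
[1:6]: 29
[2:7]: 33
[3:8]: 43
[4:9]: 48
[5:10]: 46

Max: 48 at [4:9]


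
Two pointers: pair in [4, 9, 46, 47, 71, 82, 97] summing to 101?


lo=0(4)+hi=6(97)=101

Yes: 4+97=101


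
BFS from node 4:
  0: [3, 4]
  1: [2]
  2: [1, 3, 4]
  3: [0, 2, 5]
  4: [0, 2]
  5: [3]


Visit 4, enqueue [0, 2]
Visit 0, enqueue [3]
Visit 2, enqueue [1]
Visit 3, enqueue [5]
Visit 1, enqueue []
Visit 5, enqueue []

BFS order: [4, 0, 2, 3, 1, 5]


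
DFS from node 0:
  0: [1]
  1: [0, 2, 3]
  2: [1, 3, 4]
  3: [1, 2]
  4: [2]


Visit 0, push [1]
Visit 1, push [3, 2]
Visit 2, push [4, 3]
Visit 3, push []
Visit 4, push []

DFS order: [0, 1, 2, 3, 4]


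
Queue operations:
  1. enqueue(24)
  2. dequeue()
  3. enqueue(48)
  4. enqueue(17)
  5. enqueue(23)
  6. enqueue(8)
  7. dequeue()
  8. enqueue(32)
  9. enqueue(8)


enqueue(24) -> [24]
dequeue()->24, []
enqueue(48) -> [48]
enqueue(17) -> [48, 17]
enqueue(23) -> [48, 17, 23]
enqueue(8) -> [48, 17, 23, 8]
dequeue()->48, [17, 23, 8]
enqueue(32) -> [17, 23, 8, 32]
enqueue(8) -> [17, 23, 8, 32, 8]

Final queue: [17, 23, 8, 32, 8]


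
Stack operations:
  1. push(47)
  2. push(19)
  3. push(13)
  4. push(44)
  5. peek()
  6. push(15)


push(47) -> [47]
push(19) -> [47, 19]
push(13) -> [47, 19, 13]
push(44) -> [47, 19, 13, 44]
peek()->44
push(15) -> [47, 19, 13, 44, 15]

Final stack: [47, 19, 13, 44, 15]


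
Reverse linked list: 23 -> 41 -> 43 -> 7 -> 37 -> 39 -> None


Step 1: curr=23, set curr.next=prev(None) | reversed so far: 23
Step 2: curr=41, set curr.next=prev(23) | reversed so far: 41 -> 23
Step 3: curr=43, set curr.next=prev(41) | reversed so far: 43 -> 41 -> 23
Step 4: curr=7, set curr.next=prev(43) | reversed so far: 7 -> 43 -> 41 -> 23
Step 5: curr=37, set curr.next=prev(7) | reversed so far: 37 -> 7 -> 43 -> 41 -> 23
Step 6: curr=39, set curr.next=prev(37) | reversed so far: 39 -> 37 -> 7 -> 43 -> 41 -> 23

39 -> 37 -> 7 -> 43 -> 41 -> 23 -> None


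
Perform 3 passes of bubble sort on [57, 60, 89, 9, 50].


Initial: [57, 60, 89, 9, 50]
Pass 1: [57, 60, 9, 50, 89] (2 swaps)
Pass 2: [57, 9, 50, 60, 89] (2 swaps)
Pass 3: [9, 50, 57, 60, 89] (2 swaps)

After 3 passes: [9, 50, 57, 60, 89]


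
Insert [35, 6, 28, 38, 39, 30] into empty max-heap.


Insert 35: [35]
Insert 6: [35, 6]
Insert 28: [35, 6, 28]
Insert 38: [38, 35, 28, 6]
Insert 39: [39, 38, 28, 6, 35]
Insert 30: [39, 38, 30, 6, 35, 28]

Final heap: [39, 38, 30, 6, 35, 28]


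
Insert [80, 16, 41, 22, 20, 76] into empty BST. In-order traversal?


Insert 80: root
Insert 16: L from 80
Insert 41: L from 80 -> R from 16
Insert 22: L from 80 -> R from 16 -> L from 41
Insert 20: L from 80 -> R from 16 -> L from 41 -> L from 22
Insert 76: L from 80 -> R from 16 -> R from 41

In-order: [16, 20, 22, 41, 76, 80]


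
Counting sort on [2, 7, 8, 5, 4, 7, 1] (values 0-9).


Input: [2, 7, 8, 5, 4, 7, 1]
Counts: [0, 1, 1, 0, 1, 1, 0, 2, 1, 0]

Sorted: [1, 2, 4, 5, 7, 7, 8]


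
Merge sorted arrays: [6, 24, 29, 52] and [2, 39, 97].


Take 2 from B
Take 6 from A
Take 24 from A
Take 29 from A
Take 39 from B
Take 52 from A

Merged: [2, 6, 24, 29, 39, 52, 97]


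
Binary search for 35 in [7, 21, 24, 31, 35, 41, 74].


Step 1: lo=0, hi=6, mid=3, val=31
Step 2: lo=4, hi=6, mid=5, val=41
Step 3: lo=4, hi=4, mid=4, val=35

Found at index 4


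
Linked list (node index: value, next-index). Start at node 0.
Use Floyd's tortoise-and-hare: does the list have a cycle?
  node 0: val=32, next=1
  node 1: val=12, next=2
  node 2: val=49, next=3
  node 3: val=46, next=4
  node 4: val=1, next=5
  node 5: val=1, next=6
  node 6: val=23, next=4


Floyd's tortoise (slow, +1) and hare (fast, +2):
  init: slow=0, fast=0
  step 1: slow=1, fast=2
  step 2: slow=2, fast=4
  step 3: slow=3, fast=6
  step 4: slow=4, fast=5
  step 5: slow=5, fast=4
  step 6: slow=6, fast=6
  slow == fast at node 6: cycle detected

Cycle: yes


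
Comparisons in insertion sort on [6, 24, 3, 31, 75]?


Algorithm: insertion sort
Input: [6, 24, 3, 31, 75]
Sorted: [3, 6, 24, 31, 75]

5


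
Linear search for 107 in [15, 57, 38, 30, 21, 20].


i=0: 15!=107
i=1: 57!=107
i=2: 38!=107
i=3: 30!=107
i=4: 21!=107
i=5: 20!=107

Not found, 6 comps


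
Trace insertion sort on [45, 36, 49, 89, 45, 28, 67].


Initial: [45, 36, 49, 89, 45, 28, 67]
Insert 36: [36, 45, 49, 89, 45, 28, 67]
Insert 49: [36, 45, 49, 89, 45, 28, 67]
Insert 89: [36, 45, 49, 89, 45, 28, 67]
Insert 45: [36, 45, 45, 49, 89, 28, 67]
Insert 28: [28, 36, 45, 45, 49, 89, 67]
Insert 67: [28, 36, 45, 45, 49, 67, 89]

Sorted: [28, 36, 45, 45, 49, 67, 89]


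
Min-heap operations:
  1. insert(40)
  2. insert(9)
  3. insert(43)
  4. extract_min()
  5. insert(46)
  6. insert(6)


insert(40) -> [40]
insert(9) -> [9, 40]
insert(43) -> [9, 40, 43]
extract_min()->9, [40, 43]
insert(46) -> [40, 43, 46]
insert(6) -> [6, 40, 46, 43]

Final heap: [6, 40, 46, 43]


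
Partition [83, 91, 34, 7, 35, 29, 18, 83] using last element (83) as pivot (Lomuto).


Pivot: 83
  83 <= 83: advance i (no swap)
  34 <= 83: swap -> [83, 34, 91, 7, 35, 29, 18, 83]
  7 <= 83: swap -> [83, 34, 7, 91, 35, 29, 18, 83]
  35 <= 83: swap -> [83, 34, 7, 35, 91, 29, 18, 83]
  29 <= 83: swap -> [83, 34, 7, 35, 29, 91, 18, 83]
  18 <= 83: swap -> [83, 34, 7, 35, 29, 18, 91, 83]
Place pivot at 6: [83, 34, 7, 35, 29, 18, 83, 91]

Partitioned: [83, 34, 7, 35, 29, 18, 83, 91]


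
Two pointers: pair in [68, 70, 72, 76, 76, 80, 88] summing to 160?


lo=0(68)+hi=6(88)=156
lo=1(70)+hi=6(88)=158
lo=2(72)+hi=6(88)=160

Yes: 72+88=160


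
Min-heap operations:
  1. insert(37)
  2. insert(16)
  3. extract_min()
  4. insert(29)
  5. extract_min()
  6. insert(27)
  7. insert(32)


insert(37) -> [37]
insert(16) -> [16, 37]
extract_min()->16, [37]
insert(29) -> [29, 37]
extract_min()->29, [37]
insert(27) -> [27, 37]
insert(32) -> [27, 37, 32]

Final heap: [27, 37, 32]


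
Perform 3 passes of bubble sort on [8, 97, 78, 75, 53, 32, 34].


Initial: [8, 97, 78, 75, 53, 32, 34]
Pass 1: [8, 78, 75, 53, 32, 34, 97] (5 swaps)
Pass 2: [8, 75, 53, 32, 34, 78, 97] (4 swaps)
Pass 3: [8, 53, 32, 34, 75, 78, 97] (3 swaps)

After 3 passes: [8, 53, 32, 34, 75, 78, 97]


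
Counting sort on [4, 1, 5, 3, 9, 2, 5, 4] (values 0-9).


Input: [4, 1, 5, 3, 9, 2, 5, 4]
Counts: [0, 1, 1, 1, 2, 2, 0, 0, 0, 1]

Sorted: [1, 2, 3, 4, 4, 5, 5, 9]


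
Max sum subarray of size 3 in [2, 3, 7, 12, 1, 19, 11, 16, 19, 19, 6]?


[0:3]: 12
[1:4]: 22
[2:5]: 20
[3:6]: 32
[4:7]: 31
[5:8]: 46
[6:9]: 46
[7:10]: 54
[8:11]: 44

Max: 54 at [7:10]


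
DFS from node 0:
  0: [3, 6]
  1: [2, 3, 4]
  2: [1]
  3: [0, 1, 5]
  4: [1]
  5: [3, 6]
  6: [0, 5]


Visit 0, push [6, 3]
Visit 3, push [5, 1]
Visit 1, push [4, 2]
Visit 2, push []
Visit 4, push []
Visit 5, push [6]
Visit 6, push []

DFS order: [0, 3, 1, 2, 4, 5, 6]


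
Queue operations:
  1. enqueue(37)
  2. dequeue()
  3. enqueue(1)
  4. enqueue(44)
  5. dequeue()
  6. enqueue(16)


enqueue(37) -> [37]
dequeue()->37, []
enqueue(1) -> [1]
enqueue(44) -> [1, 44]
dequeue()->1, [44]
enqueue(16) -> [44, 16]

Final queue: [44, 16]


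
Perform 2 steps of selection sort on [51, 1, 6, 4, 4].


Initial: [51, 1, 6, 4, 4]
Step 1: min=1 at 1
  Swap: [1, 51, 6, 4, 4]
Step 2: min=4 at 3
  Swap: [1, 4, 6, 51, 4]

After 2 steps: [1, 4, 6, 51, 4]


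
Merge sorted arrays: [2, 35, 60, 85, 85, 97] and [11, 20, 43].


Take 2 from A
Take 11 from B
Take 20 from B
Take 35 from A
Take 43 from B

Merged: [2, 11, 20, 35, 43, 60, 85, 85, 97]


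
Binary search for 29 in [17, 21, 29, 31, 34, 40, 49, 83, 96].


Step 1: lo=0, hi=8, mid=4, val=34
Step 2: lo=0, hi=3, mid=1, val=21
Step 3: lo=2, hi=3, mid=2, val=29

Found at index 2


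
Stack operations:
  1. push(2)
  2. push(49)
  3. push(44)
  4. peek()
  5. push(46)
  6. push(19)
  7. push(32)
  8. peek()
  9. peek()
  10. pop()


push(2) -> [2]
push(49) -> [2, 49]
push(44) -> [2, 49, 44]
peek()->44
push(46) -> [2, 49, 44, 46]
push(19) -> [2, 49, 44, 46, 19]
push(32) -> [2, 49, 44, 46, 19, 32]
peek()->32
peek()->32
pop()->32, [2, 49, 44, 46, 19]

Final stack: [2, 49, 44, 46, 19]


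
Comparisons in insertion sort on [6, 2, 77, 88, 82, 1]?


Algorithm: insertion sort
Input: [6, 2, 77, 88, 82, 1]
Sorted: [1, 2, 6, 77, 82, 88]

10


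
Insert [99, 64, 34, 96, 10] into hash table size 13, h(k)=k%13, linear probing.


Insert 99: h=8 -> slot 8
Insert 64: h=12 -> slot 12
Insert 34: h=8, 1 probes -> slot 9
Insert 96: h=5 -> slot 5
Insert 10: h=10 -> slot 10

Table: [None, None, None, None, None, 96, None, None, 99, 34, 10, None, 64]


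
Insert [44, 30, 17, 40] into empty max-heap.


Insert 44: [44]
Insert 30: [44, 30]
Insert 17: [44, 30, 17]
Insert 40: [44, 40, 17, 30]

Final heap: [44, 40, 17, 30]


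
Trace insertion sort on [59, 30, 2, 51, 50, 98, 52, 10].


Initial: [59, 30, 2, 51, 50, 98, 52, 10]
Insert 30: [30, 59, 2, 51, 50, 98, 52, 10]
Insert 2: [2, 30, 59, 51, 50, 98, 52, 10]
Insert 51: [2, 30, 51, 59, 50, 98, 52, 10]
Insert 50: [2, 30, 50, 51, 59, 98, 52, 10]
Insert 98: [2, 30, 50, 51, 59, 98, 52, 10]
Insert 52: [2, 30, 50, 51, 52, 59, 98, 10]
Insert 10: [2, 10, 30, 50, 51, 52, 59, 98]

Sorted: [2, 10, 30, 50, 51, 52, 59, 98]


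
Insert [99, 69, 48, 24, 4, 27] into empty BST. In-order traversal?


Insert 99: root
Insert 69: L from 99
Insert 48: L from 99 -> L from 69
Insert 24: L from 99 -> L from 69 -> L from 48
Insert 4: L from 99 -> L from 69 -> L from 48 -> L from 24
Insert 27: L from 99 -> L from 69 -> L from 48 -> R from 24

In-order: [4, 24, 27, 48, 69, 99]


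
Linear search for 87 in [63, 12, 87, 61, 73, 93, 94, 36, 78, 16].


i=0: 63!=87
i=1: 12!=87
i=2: 87==87 found!

Found at 2, 3 comps


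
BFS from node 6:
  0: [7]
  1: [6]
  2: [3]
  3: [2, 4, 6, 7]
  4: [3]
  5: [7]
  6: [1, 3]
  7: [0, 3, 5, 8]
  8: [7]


Visit 6, enqueue [1, 3]
Visit 1, enqueue []
Visit 3, enqueue [2, 4, 7]
Visit 2, enqueue []
Visit 4, enqueue []
Visit 7, enqueue [0, 5, 8]
Visit 0, enqueue []
Visit 5, enqueue []
Visit 8, enqueue []

BFS order: [6, 1, 3, 2, 4, 7, 0, 5, 8]


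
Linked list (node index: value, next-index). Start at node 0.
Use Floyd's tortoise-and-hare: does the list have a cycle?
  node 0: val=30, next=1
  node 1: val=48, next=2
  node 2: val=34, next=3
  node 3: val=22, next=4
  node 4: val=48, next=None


Floyd's tortoise (slow, +1) and hare (fast, +2):
  init: slow=0, fast=0
  step 1: slow=1, fast=2
  step 2: slow=2, fast=4
  step 3: fast -> None, no cycle

Cycle: no


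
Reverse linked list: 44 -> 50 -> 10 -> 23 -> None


Step 1: curr=44, set curr.next=prev(None) | reversed so far: 44
Step 2: curr=50, set curr.next=prev(44) | reversed so far: 50 -> 44
Step 3: curr=10, set curr.next=prev(50) | reversed so far: 10 -> 50 -> 44
Step 4: curr=23, set curr.next=prev(10) | reversed so far: 23 -> 10 -> 50 -> 44

23 -> 10 -> 50 -> 44 -> None


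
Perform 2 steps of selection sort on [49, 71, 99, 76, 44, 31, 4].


Initial: [49, 71, 99, 76, 44, 31, 4]
Step 1: min=4 at 6
  Swap: [4, 71, 99, 76, 44, 31, 49]
Step 2: min=31 at 5
  Swap: [4, 31, 99, 76, 44, 71, 49]

After 2 steps: [4, 31, 99, 76, 44, 71, 49]


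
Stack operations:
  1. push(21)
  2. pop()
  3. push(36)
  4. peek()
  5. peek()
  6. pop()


push(21) -> [21]
pop()->21, []
push(36) -> [36]
peek()->36
peek()->36
pop()->36, []

Final stack: []


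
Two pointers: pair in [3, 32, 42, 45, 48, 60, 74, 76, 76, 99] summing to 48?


lo=0(3)+hi=9(99)=102
lo=0(3)+hi=8(76)=79
lo=0(3)+hi=7(76)=79
lo=0(3)+hi=6(74)=77
lo=0(3)+hi=5(60)=63
lo=0(3)+hi=4(48)=51
lo=0(3)+hi=3(45)=48

Yes: 3+45=48


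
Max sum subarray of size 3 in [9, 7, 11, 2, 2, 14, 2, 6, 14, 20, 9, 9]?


[0:3]: 27
[1:4]: 20
[2:5]: 15
[3:6]: 18
[4:7]: 18
[5:8]: 22
[6:9]: 22
[7:10]: 40
[8:11]: 43
[9:12]: 38

Max: 43 at [8:11]


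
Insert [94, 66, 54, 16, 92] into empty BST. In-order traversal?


Insert 94: root
Insert 66: L from 94
Insert 54: L from 94 -> L from 66
Insert 16: L from 94 -> L from 66 -> L from 54
Insert 92: L from 94 -> R from 66

In-order: [16, 54, 66, 92, 94]


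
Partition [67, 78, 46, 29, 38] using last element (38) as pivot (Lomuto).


Pivot: 38
  29 <= 38: swap -> [29, 78, 46, 67, 38]
Place pivot at 1: [29, 38, 46, 67, 78]

Partitioned: [29, 38, 46, 67, 78]


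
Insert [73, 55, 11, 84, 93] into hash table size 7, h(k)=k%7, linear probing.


Insert 73: h=3 -> slot 3
Insert 55: h=6 -> slot 6
Insert 11: h=4 -> slot 4
Insert 84: h=0 -> slot 0
Insert 93: h=2 -> slot 2

Table: [84, None, 93, 73, 11, None, 55]


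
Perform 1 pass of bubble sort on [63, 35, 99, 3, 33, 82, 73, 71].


Initial: [63, 35, 99, 3, 33, 82, 73, 71]
Pass 1: [35, 63, 3, 33, 82, 73, 71, 99] (6 swaps)

After 1 pass: [35, 63, 3, 33, 82, 73, 71, 99]


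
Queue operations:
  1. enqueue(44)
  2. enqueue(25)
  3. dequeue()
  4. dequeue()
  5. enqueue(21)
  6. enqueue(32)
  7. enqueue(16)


enqueue(44) -> [44]
enqueue(25) -> [44, 25]
dequeue()->44, [25]
dequeue()->25, []
enqueue(21) -> [21]
enqueue(32) -> [21, 32]
enqueue(16) -> [21, 32, 16]

Final queue: [21, 32, 16]


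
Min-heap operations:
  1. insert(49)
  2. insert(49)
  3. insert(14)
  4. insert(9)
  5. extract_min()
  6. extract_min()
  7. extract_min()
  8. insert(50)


insert(49) -> [49]
insert(49) -> [49, 49]
insert(14) -> [14, 49, 49]
insert(9) -> [9, 14, 49, 49]
extract_min()->9, [14, 49, 49]
extract_min()->14, [49, 49]
extract_min()->49, [49]
insert(50) -> [49, 50]

Final heap: [49, 50]


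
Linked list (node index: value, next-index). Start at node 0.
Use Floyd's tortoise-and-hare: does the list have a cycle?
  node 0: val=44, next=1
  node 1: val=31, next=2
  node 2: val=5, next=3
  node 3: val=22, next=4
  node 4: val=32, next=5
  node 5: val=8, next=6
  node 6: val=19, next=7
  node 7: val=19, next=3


Floyd's tortoise (slow, +1) and hare (fast, +2):
  init: slow=0, fast=0
  step 1: slow=1, fast=2
  step 2: slow=2, fast=4
  step 3: slow=3, fast=6
  step 4: slow=4, fast=3
  step 5: slow=5, fast=5
  slow == fast at node 5: cycle detected

Cycle: yes


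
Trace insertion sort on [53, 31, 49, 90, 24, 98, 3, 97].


Initial: [53, 31, 49, 90, 24, 98, 3, 97]
Insert 31: [31, 53, 49, 90, 24, 98, 3, 97]
Insert 49: [31, 49, 53, 90, 24, 98, 3, 97]
Insert 90: [31, 49, 53, 90, 24, 98, 3, 97]
Insert 24: [24, 31, 49, 53, 90, 98, 3, 97]
Insert 98: [24, 31, 49, 53, 90, 98, 3, 97]
Insert 3: [3, 24, 31, 49, 53, 90, 98, 97]
Insert 97: [3, 24, 31, 49, 53, 90, 97, 98]

Sorted: [3, 24, 31, 49, 53, 90, 97, 98]


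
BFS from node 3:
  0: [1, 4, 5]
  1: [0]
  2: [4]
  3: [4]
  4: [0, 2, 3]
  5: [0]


Visit 3, enqueue [4]
Visit 4, enqueue [0, 2]
Visit 0, enqueue [1, 5]
Visit 2, enqueue []
Visit 1, enqueue []
Visit 5, enqueue []

BFS order: [3, 4, 0, 2, 1, 5]


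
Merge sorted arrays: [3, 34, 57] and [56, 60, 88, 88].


Take 3 from A
Take 34 from A
Take 56 from B
Take 57 from A

Merged: [3, 34, 56, 57, 60, 88, 88]


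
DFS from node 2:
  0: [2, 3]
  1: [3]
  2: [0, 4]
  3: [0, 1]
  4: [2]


Visit 2, push [4, 0]
Visit 0, push [3]
Visit 3, push [1]
Visit 1, push []
Visit 4, push []

DFS order: [2, 0, 3, 1, 4]


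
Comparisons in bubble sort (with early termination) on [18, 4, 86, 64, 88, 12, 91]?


Algorithm: bubble sort (with early termination)
Input: [18, 4, 86, 64, 88, 12, 91]
Sorted: [4, 12, 18, 64, 86, 88, 91]

20


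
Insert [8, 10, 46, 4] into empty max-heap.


Insert 8: [8]
Insert 10: [10, 8]
Insert 46: [46, 8, 10]
Insert 4: [46, 8, 10, 4]

Final heap: [46, 8, 10, 4]


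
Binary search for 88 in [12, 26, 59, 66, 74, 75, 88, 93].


Step 1: lo=0, hi=7, mid=3, val=66
Step 2: lo=4, hi=7, mid=5, val=75
Step 3: lo=6, hi=7, mid=6, val=88

Found at index 6


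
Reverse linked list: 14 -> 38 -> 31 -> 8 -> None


Step 1: curr=14, set curr.next=prev(None) | reversed so far: 14
Step 2: curr=38, set curr.next=prev(14) | reversed so far: 38 -> 14
Step 3: curr=31, set curr.next=prev(38) | reversed so far: 31 -> 38 -> 14
Step 4: curr=8, set curr.next=prev(31) | reversed so far: 8 -> 31 -> 38 -> 14

8 -> 31 -> 38 -> 14 -> None


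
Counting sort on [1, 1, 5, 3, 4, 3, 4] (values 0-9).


Input: [1, 1, 5, 3, 4, 3, 4]
Counts: [0, 2, 0, 2, 2, 1, 0, 0, 0, 0]

Sorted: [1, 1, 3, 3, 4, 4, 5]


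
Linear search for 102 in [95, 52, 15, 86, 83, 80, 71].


i=0: 95!=102
i=1: 52!=102
i=2: 15!=102
i=3: 86!=102
i=4: 83!=102
i=5: 80!=102
i=6: 71!=102

Not found, 7 comps


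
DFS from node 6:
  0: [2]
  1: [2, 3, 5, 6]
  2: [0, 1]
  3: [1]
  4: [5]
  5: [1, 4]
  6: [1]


Visit 6, push [1]
Visit 1, push [5, 3, 2]
Visit 2, push [0]
Visit 0, push []
Visit 3, push []
Visit 5, push [4]
Visit 4, push []

DFS order: [6, 1, 2, 0, 3, 5, 4]


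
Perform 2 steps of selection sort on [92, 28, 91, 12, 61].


Initial: [92, 28, 91, 12, 61]
Step 1: min=12 at 3
  Swap: [12, 28, 91, 92, 61]
Step 2: min=28 at 1
  Swap: [12, 28, 91, 92, 61]

After 2 steps: [12, 28, 91, 92, 61]


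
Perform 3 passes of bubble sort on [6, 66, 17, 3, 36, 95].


Initial: [6, 66, 17, 3, 36, 95]
Pass 1: [6, 17, 3, 36, 66, 95] (3 swaps)
Pass 2: [6, 3, 17, 36, 66, 95] (1 swaps)
Pass 3: [3, 6, 17, 36, 66, 95] (1 swaps)

After 3 passes: [3, 6, 17, 36, 66, 95]


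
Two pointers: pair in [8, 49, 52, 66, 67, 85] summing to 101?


lo=0(8)+hi=5(85)=93
lo=1(49)+hi=5(85)=134
lo=1(49)+hi=4(67)=116
lo=1(49)+hi=3(66)=115
lo=1(49)+hi=2(52)=101

Yes: 49+52=101


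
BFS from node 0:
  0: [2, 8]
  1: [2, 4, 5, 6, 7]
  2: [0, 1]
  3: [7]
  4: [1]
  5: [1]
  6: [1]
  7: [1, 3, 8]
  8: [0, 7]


Visit 0, enqueue [2, 8]
Visit 2, enqueue [1]
Visit 8, enqueue [7]
Visit 1, enqueue [4, 5, 6]
Visit 7, enqueue [3]
Visit 4, enqueue []
Visit 5, enqueue []
Visit 6, enqueue []
Visit 3, enqueue []

BFS order: [0, 2, 8, 1, 7, 4, 5, 6, 3]


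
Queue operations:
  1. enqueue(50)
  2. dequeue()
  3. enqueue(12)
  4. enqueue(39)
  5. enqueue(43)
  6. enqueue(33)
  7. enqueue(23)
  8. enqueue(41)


enqueue(50) -> [50]
dequeue()->50, []
enqueue(12) -> [12]
enqueue(39) -> [12, 39]
enqueue(43) -> [12, 39, 43]
enqueue(33) -> [12, 39, 43, 33]
enqueue(23) -> [12, 39, 43, 33, 23]
enqueue(41) -> [12, 39, 43, 33, 23, 41]

Final queue: [12, 39, 43, 33, 23, 41]


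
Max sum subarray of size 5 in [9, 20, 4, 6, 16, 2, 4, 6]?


[0:5]: 55
[1:6]: 48
[2:7]: 32
[3:8]: 34

Max: 55 at [0:5]


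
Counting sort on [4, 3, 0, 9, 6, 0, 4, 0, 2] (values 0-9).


Input: [4, 3, 0, 9, 6, 0, 4, 0, 2]
Counts: [3, 0, 1, 1, 2, 0, 1, 0, 0, 1]

Sorted: [0, 0, 0, 2, 3, 4, 4, 6, 9]


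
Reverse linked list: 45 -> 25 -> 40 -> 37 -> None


Step 1: curr=45, set curr.next=prev(None) | reversed so far: 45
Step 2: curr=25, set curr.next=prev(45) | reversed so far: 25 -> 45
Step 3: curr=40, set curr.next=prev(25) | reversed so far: 40 -> 25 -> 45
Step 4: curr=37, set curr.next=prev(40) | reversed so far: 37 -> 40 -> 25 -> 45

37 -> 40 -> 25 -> 45 -> None


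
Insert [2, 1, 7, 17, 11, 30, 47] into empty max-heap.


Insert 2: [2]
Insert 1: [2, 1]
Insert 7: [7, 1, 2]
Insert 17: [17, 7, 2, 1]
Insert 11: [17, 11, 2, 1, 7]
Insert 30: [30, 11, 17, 1, 7, 2]
Insert 47: [47, 11, 30, 1, 7, 2, 17]

Final heap: [47, 11, 30, 1, 7, 2, 17]


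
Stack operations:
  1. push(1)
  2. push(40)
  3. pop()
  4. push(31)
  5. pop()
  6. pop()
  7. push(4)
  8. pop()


push(1) -> [1]
push(40) -> [1, 40]
pop()->40, [1]
push(31) -> [1, 31]
pop()->31, [1]
pop()->1, []
push(4) -> [4]
pop()->4, []

Final stack: []


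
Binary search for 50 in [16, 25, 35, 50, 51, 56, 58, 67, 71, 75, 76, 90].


Step 1: lo=0, hi=11, mid=5, val=56
Step 2: lo=0, hi=4, mid=2, val=35
Step 3: lo=3, hi=4, mid=3, val=50

Found at index 3


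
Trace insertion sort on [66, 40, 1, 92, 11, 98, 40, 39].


Initial: [66, 40, 1, 92, 11, 98, 40, 39]
Insert 40: [40, 66, 1, 92, 11, 98, 40, 39]
Insert 1: [1, 40, 66, 92, 11, 98, 40, 39]
Insert 92: [1, 40, 66, 92, 11, 98, 40, 39]
Insert 11: [1, 11, 40, 66, 92, 98, 40, 39]
Insert 98: [1, 11, 40, 66, 92, 98, 40, 39]
Insert 40: [1, 11, 40, 40, 66, 92, 98, 39]
Insert 39: [1, 11, 39, 40, 40, 66, 92, 98]

Sorted: [1, 11, 39, 40, 40, 66, 92, 98]


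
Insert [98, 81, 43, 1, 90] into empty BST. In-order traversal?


Insert 98: root
Insert 81: L from 98
Insert 43: L from 98 -> L from 81
Insert 1: L from 98 -> L from 81 -> L from 43
Insert 90: L from 98 -> R from 81

In-order: [1, 43, 81, 90, 98]


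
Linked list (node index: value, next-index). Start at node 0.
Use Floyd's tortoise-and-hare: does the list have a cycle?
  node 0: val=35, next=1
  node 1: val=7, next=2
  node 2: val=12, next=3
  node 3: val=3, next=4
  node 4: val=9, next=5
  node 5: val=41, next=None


Floyd's tortoise (slow, +1) and hare (fast, +2):
  init: slow=0, fast=0
  step 1: slow=1, fast=2
  step 2: slow=2, fast=4
  step 3: fast 4->5->None, no cycle

Cycle: no


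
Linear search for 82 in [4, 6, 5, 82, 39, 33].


i=0: 4!=82
i=1: 6!=82
i=2: 5!=82
i=3: 82==82 found!

Found at 3, 4 comps


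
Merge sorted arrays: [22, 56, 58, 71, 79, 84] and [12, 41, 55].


Take 12 from B
Take 22 from A
Take 41 from B
Take 55 from B

Merged: [12, 22, 41, 55, 56, 58, 71, 79, 84]


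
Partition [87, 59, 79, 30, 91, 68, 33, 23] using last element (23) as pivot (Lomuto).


Pivot: 23
Place pivot at 0: [23, 59, 79, 30, 91, 68, 33, 87]

Partitioned: [23, 59, 79, 30, 91, 68, 33, 87]


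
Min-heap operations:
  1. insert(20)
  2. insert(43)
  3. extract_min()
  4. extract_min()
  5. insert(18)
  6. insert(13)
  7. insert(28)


insert(20) -> [20]
insert(43) -> [20, 43]
extract_min()->20, [43]
extract_min()->43, []
insert(18) -> [18]
insert(13) -> [13, 18]
insert(28) -> [13, 18, 28]

Final heap: [13, 18, 28]


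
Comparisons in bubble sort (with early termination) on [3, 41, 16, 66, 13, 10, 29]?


Algorithm: bubble sort (with early termination)
Input: [3, 41, 16, 66, 13, 10, 29]
Sorted: [3, 10, 13, 16, 29, 41, 66]

20


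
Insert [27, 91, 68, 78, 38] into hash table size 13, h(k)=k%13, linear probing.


Insert 27: h=1 -> slot 1
Insert 91: h=0 -> slot 0
Insert 68: h=3 -> slot 3
Insert 78: h=0, 2 probes -> slot 2
Insert 38: h=12 -> slot 12

Table: [91, 27, 78, 68, None, None, None, None, None, None, None, None, 38]


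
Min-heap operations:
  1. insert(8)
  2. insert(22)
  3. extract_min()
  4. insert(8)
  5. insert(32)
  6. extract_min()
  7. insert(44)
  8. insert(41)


insert(8) -> [8]
insert(22) -> [8, 22]
extract_min()->8, [22]
insert(8) -> [8, 22]
insert(32) -> [8, 22, 32]
extract_min()->8, [22, 32]
insert(44) -> [22, 32, 44]
insert(41) -> [22, 32, 44, 41]

Final heap: [22, 32, 44, 41]


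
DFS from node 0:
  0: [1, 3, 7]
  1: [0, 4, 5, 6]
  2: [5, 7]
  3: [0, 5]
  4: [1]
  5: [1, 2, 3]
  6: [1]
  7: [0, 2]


Visit 0, push [7, 3, 1]
Visit 1, push [6, 5, 4]
Visit 4, push []
Visit 5, push [3, 2]
Visit 2, push [7]
Visit 7, push []
Visit 3, push []
Visit 6, push []

DFS order: [0, 1, 4, 5, 2, 7, 3, 6]


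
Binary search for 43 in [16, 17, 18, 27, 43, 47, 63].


Step 1: lo=0, hi=6, mid=3, val=27
Step 2: lo=4, hi=6, mid=5, val=47
Step 3: lo=4, hi=4, mid=4, val=43

Found at index 4


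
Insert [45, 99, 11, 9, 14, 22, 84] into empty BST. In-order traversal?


Insert 45: root
Insert 99: R from 45
Insert 11: L from 45
Insert 9: L from 45 -> L from 11
Insert 14: L from 45 -> R from 11
Insert 22: L from 45 -> R from 11 -> R from 14
Insert 84: R from 45 -> L from 99

In-order: [9, 11, 14, 22, 45, 84, 99]


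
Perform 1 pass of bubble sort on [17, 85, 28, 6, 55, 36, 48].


Initial: [17, 85, 28, 6, 55, 36, 48]
Pass 1: [17, 28, 6, 55, 36, 48, 85] (5 swaps)

After 1 pass: [17, 28, 6, 55, 36, 48, 85]


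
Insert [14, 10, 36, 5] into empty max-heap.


Insert 14: [14]
Insert 10: [14, 10]
Insert 36: [36, 10, 14]
Insert 5: [36, 10, 14, 5]

Final heap: [36, 10, 14, 5]


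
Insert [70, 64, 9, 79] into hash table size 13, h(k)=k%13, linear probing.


Insert 70: h=5 -> slot 5
Insert 64: h=12 -> slot 12
Insert 9: h=9 -> slot 9
Insert 79: h=1 -> slot 1

Table: [None, 79, None, None, None, 70, None, None, None, 9, None, None, 64]


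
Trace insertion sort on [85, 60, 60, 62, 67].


Initial: [85, 60, 60, 62, 67]
Insert 60: [60, 85, 60, 62, 67]
Insert 60: [60, 60, 85, 62, 67]
Insert 62: [60, 60, 62, 85, 67]
Insert 67: [60, 60, 62, 67, 85]

Sorted: [60, 60, 62, 67, 85]


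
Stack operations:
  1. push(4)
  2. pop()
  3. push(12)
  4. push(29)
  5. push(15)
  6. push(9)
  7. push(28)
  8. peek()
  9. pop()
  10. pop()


push(4) -> [4]
pop()->4, []
push(12) -> [12]
push(29) -> [12, 29]
push(15) -> [12, 29, 15]
push(9) -> [12, 29, 15, 9]
push(28) -> [12, 29, 15, 9, 28]
peek()->28
pop()->28, [12, 29, 15, 9]
pop()->9, [12, 29, 15]

Final stack: [12, 29, 15]


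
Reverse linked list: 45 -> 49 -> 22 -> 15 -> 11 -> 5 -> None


Step 1: curr=45, set curr.next=prev(None) | reversed so far: 45
Step 2: curr=49, set curr.next=prev(45) | reversed so far: 49 -> 45
Step 3: curr=22, set curr.next=prev(49) | reversed so far: 22 -> 49 -> 45
Step 4: curr=15, set curr.next=prev(22) | reversed so far: 15 -> 22 -> 49 -> 45
Step 5: curr=11, set curr.next=prev(15) | reversed so far: 11 -> 15 -> 22 -> 49 -> 45
Step 6: curr=5, set curr.next=prev(11) | reversed so far: 5 -> 11 -> 15 -> 22 -> 49 -> 45

5 -> 11 -> 15 -> 22 -> 49 -> 45 -> None


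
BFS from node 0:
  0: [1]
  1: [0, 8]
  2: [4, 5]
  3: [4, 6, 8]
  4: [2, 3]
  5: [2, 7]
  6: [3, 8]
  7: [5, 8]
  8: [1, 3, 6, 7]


Visit 0, enqueue [1]
Visit 1, enqueue [8]
Visit 8, enqueue [3, 6, 7]
Visit 3, enqueue [4]
Visit 6, enqueue []
Visit 7, enqueue [5]
Visit 4, enqueue [2]
Visit 5, enqueue []
Visit 2, enqueue []

BFS order: [0, 1, 8, 3, 6, 7, 4, 5, 2]


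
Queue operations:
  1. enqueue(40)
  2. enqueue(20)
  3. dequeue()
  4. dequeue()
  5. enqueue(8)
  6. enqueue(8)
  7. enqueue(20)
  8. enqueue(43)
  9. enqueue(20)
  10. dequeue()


enqueue(40) -> [40]
enqueue(20) -> [40, 20]
dequeue()->40, [20]
dequeue()->20, []
enqueue(8) -> [8]
enqueue(8) -> [8, 8]
enqueue(20) -> [8, 8, 20]
enqueue(43) -> [8, 8, 20, 43]
enqueue(20) -> [8, 8, 20, 43, 20]
dequeue()->8, [8, 20, 43, 20]

Final queue: [8, 20, 43, 20]


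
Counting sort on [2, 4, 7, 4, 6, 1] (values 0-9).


Input: [2, 4, 7, 4, 6, 1]
Counts: [0, 1, 1, 0, 2, 0, 1, 1, 0, 0]

Sorted: [1, 2, 4, 4, 6, 7]
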